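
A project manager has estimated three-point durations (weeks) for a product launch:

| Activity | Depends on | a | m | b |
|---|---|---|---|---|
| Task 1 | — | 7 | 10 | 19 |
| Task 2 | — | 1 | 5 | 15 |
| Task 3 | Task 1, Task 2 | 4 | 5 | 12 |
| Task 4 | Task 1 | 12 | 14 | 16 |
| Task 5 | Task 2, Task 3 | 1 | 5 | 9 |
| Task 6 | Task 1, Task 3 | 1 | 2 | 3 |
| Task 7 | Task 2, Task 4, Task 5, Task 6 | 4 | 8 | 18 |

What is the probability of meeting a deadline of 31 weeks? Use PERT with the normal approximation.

te_Task 1 = (7 + 4·10 + 19)/6 = 66/6 = 11; σ²_Task 1 = ((19−7)/6)² = 4.000
te_Task 2 = (1 + 4·5 + 15)/6 = 36/6 = 6; σ²_Task 2 = ((15−1)/6)² = 5.444
te_Task 3 = (4 + 4·5 + 12)/6 = 36/6 = 6; σ²_Task 3 = ((12−4)/6)² = 1.778
te_Task 4 = (12 + 4·14 + 16)/6 = 84/6 = 14; σ²_Task 4 = ((16−12)/6)² = 0.444
te_Task 5 = (1 + 4·5 + 9)/6 = 30/6 = 5; σ²_Task 5 = ((9−1)/6)² = 1.778
te_Task 6 = (1 + 4·2 + 3)/6 = 12/6 = 2; σ²_Task 6 = ((3−1)/6)² = 0.111
te_Task 7 = (4 + 4·8 + 18)/6 = 54/6 = 9; σ²_Task 7 = ((18−4)/6)² = 5.444

Forward pass:
ES_Task 1 = 0; EF_Task 1 = 11
ES_Task 2 = 0; EF_Task 2 = 6
ES_Task 3 = max(EF_Task 1=11, EF_Task 2=6) = 11; EF_Task 3 = 11+6 = 17
ES_Task 4 = 11; EF_Task 4 = 11+14 = 25
ES_Task 5 = max(EF_Task 2=6, EF_Task 3=17) = 17; EF_Task 5 = 17+5 = 22
ES_Task 6 = max(EF_Task 1=11, EF_Task 3=17) = 17; EF_Task 6 = 17+2 = 19
ES_Task 7 = max(EF_Task 2=6, EF_Task 4=25, EF_Task 5=22, EF_Task 6=19) = 25; EF_Task 7 = 25+9 = 34
Expected project duration μ = 34 weeks. Critical path: Task 1 → Task 4 → Task 7.

Variance along critical path = 4.000 + 0.444 + 5.444 = 9.889; σ = √9.889 = 3.145 weeks.
Z = (31 − 34) / 3.145 = -0.954
P(T ≤ 31) = Φ(-0.954) ≈ 0.170

0.170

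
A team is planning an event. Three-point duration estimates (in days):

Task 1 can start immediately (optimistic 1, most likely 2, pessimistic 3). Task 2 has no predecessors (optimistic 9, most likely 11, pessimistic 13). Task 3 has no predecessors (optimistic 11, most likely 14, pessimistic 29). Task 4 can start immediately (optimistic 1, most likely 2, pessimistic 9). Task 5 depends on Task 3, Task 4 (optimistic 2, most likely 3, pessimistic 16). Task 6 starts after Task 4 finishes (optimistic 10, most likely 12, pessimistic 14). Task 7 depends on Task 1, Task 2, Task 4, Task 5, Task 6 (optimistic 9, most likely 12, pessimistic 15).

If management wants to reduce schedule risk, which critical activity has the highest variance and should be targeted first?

te_Task 1 = (1 + 4·2 + 3)/6 = 12/6 = 2; σ²_Task 1 = ((3−1)/6)² = 0.111
te_Task 2 = (9 + 4·11 + 13)/6 = 66/6 = 11; σ²_Task 2 = ((13−9)/6)² = 0.444
te_Task 3 = (11 + 4·14 + 29)/6 = 96/6 = 16; σ²_Task 3 = ((29−11)/6)² = 9.000
te_Task 4 = (1 + 4·2 + 9)/6 = 18/6 = 3; σ²_Task 4 = ((9−1)/6)² = 1.778
te_Task 5 = (2 + 4·3 + 16)/6 = 30/6 = 5; σ²_Task 5 = ((16−2)/6)² = 5.444
te_Task 6 = (10 + 4·12 + 14)/6 = 72/6 = 12; σ²_Task 6 = ((14−10)/6)² = 0.444
te_Task 7 = (9 + 4·12 + 15)/6 = 72/6 = 12; σ²_Task 7 = ((15−9)/6)² = 1.000

Forward pass:
ES_Task 1 = 0; EF_Task 1 = 2
ES_Task 2 = 0; EF_Task 2 = 11
ES_Task 3 = 0; EF_Task 3 = 16
ES_Task 4 = 0; EF_Task 4 = 3
ES_Task 5 = max(EF_Task 3=16, EF_Task 4=3) = 16; EF_Task 5 = 16+5 = 21
ES_Task 6 = 3; EF_Task 6 = 3+12 = 15
ES_Task 7 = max(EF_Task 1=2, EF_Task 2=11, EF_Task 4=3, EF_Task 5=21, EF_Task 6=15) = 21; EF_Task 7 = 21+12 = 33
Expected project duration μ = 33 days. Critical path: Task 3 → Task 5 → Task 7.

Variances on critical path: σ²_Task 3=9.000, σ²_Task 5=5.444, σ²_Task 7=1.000.
Largest is σ²_Task 3 = 9.000.

Task 3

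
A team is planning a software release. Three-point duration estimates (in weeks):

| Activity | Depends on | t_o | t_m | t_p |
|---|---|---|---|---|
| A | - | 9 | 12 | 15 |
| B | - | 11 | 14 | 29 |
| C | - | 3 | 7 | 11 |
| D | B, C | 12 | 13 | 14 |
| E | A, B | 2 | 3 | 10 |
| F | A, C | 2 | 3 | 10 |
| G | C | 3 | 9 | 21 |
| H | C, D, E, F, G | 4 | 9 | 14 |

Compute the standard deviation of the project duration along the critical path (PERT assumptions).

3.45 weeks

te_A = (9 + 4·12 + 15)/6 = 72/6 = 12; σ²_A = ((15−9)/6)² = 1.000
te_B = (11 + 4·14 + 29)/6 = 96/6 = 16; σ²_B = ((29−11)/6)² = 9.000
te_C = (3 + 4·7 + 11)/6 = 42/6 = 7; σ²_C = ((11−3)/6)² = 1.778
te_D = (12 + 4·13 + 14)/6 = 78/6 = 13; σ²_D = ((14−12)/6)² = 0.111
te_E = (2 + 4·3 + 10)/6 = 24/6 = 4; σ²_E = ((10−2)/6)² = 1.778
te_F = (2 + 4·3 + 10)/6 = 24/6 = 4; σ²_F = ((10−2)/6)² = 1.778
te_G = (3 + 4·9 + 21)/6 = 60/6 = 10; σ²_G = ((21−3)/6)² = 9.000
te_H = (4 + 4·9 + 14)/6 = 54/6 = 9; σ²_H = ((14−4)/6)² = 2.778

Forward pass:
ES_A = 0; EF_A = 12
ES_B = 0; EF_B = 16
ES_C = 0; EF_C = 7
ES_D = max(EF_B=16, EF_C=7) = 16; EF_D = 16+13 = 29
ES_E = max(EF_A=12, EF_B=16) = 16; EF_E = 16+4 = 20
ES_F = max(EF_A=12, EF_C=7) = 12; EF_F = 12+4 = 16
ES_G = 7; EF_G = 7+10 = 17
ES_H = max(EF_C=7, EF_D=29, EF_E=20, EF_F=16, EF_G=17) = 29; EF_H = 29+9 = 38
Expected project duration μ = 38 weeks. Critical path: B → D → H.

Variance along critical path = 9.000 + 0.111 + 2.778 = 11.889
σ = √11.889 = 3.448 weeks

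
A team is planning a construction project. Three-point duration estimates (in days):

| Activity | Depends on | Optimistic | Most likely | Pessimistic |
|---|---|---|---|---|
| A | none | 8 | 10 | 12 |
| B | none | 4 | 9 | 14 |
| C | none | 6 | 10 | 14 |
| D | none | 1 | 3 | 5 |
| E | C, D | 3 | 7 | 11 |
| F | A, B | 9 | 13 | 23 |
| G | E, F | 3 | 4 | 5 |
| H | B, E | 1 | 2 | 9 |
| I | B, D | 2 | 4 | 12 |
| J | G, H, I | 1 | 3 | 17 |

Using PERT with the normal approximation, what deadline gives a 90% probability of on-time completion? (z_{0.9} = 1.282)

te_A = (8 + 4·10 + 12)/6 = 60/6 = 10; σ²_A = ((12−8)/6)² = 0.444
te_B = (4 + 4·9 + 14)/6 = 54/6 = 9; σ²_B = ((14−4)/6)² = 2.778
te_C = (6 + 4·10 + 14)/6 = 60/6 = 10; σ²_C = ((14−6)/6)² = 1.778
te_D = (1 + 4·3 + 5)/6 = 18/6 = 3; σ²_D = ((5−1)/6)² = 0.444
te_E = (3 + 4·7 + 11)/6 = 42/6 = 7; σ²_E = ((11−3)/6)² = 1.778
te_F = (9 + 4·13 + 23)/6 = 84/6 = 14; σ²_F = ((23−9)/6)² = 5.444
te_G = (3 + 4·4 + 5)/6 = 24/6 = 4; σ²_G = ((5−3)/6)² = 0.111
te_H = (1 + 4·2 + 9)/6 = 18/6 = 3; σ²_H = ((9−1)/6)² = 1.778
te_I = (2 + 4·4 + 12)/6 = 30/6 = 5; σ²_I = ((12−2)/6)² = 2.778
te_J = (1 + 4·3 + 17)/6 = 30/6 = 5; σ²_J = ((17−1)/6)² = 7.111

Forward pass:
ES_A = 0; EF_A = 10
ES_B = 0; EF_B = 9
ES_C = 0; EF_C = 10
ES_D = 0; EF_D = 3
ES_E = max(EF_C=10, EF_D=3) = 10; EF_E = 10+7 = 17
ES_F = max(EF_A=10, EF_B=9) = 10; EF_F = 10+14 = 24
ES_G = max(EF_E=17, EF_F=24) = 24; EF_G = 24+4 = 28
ES_H = max(EF_B=9, EF_E=17) = 17; EF_H = 17+3 = 20
ES_I = max(EF_B=9, EF_D=3) = 9; EF_I = 9+5 = 14
ES_J = max(EF_G=28, EF_H=20, EF_I=14) = 28; EF_J = 28+5 = 33
Expected project duration μ = 33 days. Critical path: A → F → G → J.

Variance along critical path = 0.444 + 5.444 + 0.111 + 7.111 = 13.111; σ = 3.621 days.
D = μ + z·σ = 33 + 1.282·3.621 = 37.6 days

37.6 days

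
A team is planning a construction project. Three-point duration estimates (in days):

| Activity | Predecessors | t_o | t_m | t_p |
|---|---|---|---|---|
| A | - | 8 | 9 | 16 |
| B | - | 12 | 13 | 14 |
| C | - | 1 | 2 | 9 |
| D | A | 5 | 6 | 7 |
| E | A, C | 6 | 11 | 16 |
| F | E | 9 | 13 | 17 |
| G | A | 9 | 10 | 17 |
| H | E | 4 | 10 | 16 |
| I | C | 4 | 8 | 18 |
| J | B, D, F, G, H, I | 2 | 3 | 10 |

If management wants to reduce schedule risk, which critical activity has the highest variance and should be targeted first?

te_A = (8 + 4·9 + 16)/6 = 60/6 = 10; σ²_A = ((16−8)/6)² = 1.778
te_B = (12 + 4·13 + 14)/6 = 78/6 = 13; σ²_B = ((14−12)/6)² = 0.111
te_C = (1 + 4·2 + 9)/6 = 18/6 = 3; σ²_C = ((9−1)/6)² = 1.778
te_D = (5 + 4·6 + 7)/6 = 36/6 = 6; σ²_D = ((7−5)/6)² = 0.111
te_E = (6 + 4·11 + 16)/6 = 66/6 = 11; σ²_E = ((16−6)/6)² = 2.778
te_F = (9 + 4·13 + 17)/6 = 78/6 = 13; σ²_F = ((17−9)/6)² = 1.778
te_G = (9 + 4·10 + 17)/6 = 66/6 = 11; σ²_G = ((17−9)/6)² = 1.778
te_H = (4 + 4·10 + 16)/6 = 60/6 = 10; σ²_H = ((16−4)/6)² = 4.000
te_I = (4 + 4·8 + 18)/6 = 54/6 = 9; σ²_I = ((18−4)/6)² = 5.444
te_J = (2 + 4·3 + 10)/6 = 24/6 = 4; σ²_J = ((10−2)/6)² = 1.778

Forward pass:
ES_A = 0; EF_A = 10
ES_B = 0; EF_B = 13
ES_C = 0; EF_C = 3
ES_D = 10; EF_D = 10+6 = 16
ES_E = max(EF_A=10, EF_C=3) = 10; EF_E = 10+11 = 21
ES_F = 21; EF_F = 21+13 = 34
ES_G = 10; EF_G = 10+11 = 21
ES_H = 21; EF_H = 21+10 = 31
ES_I = 3; EF_I = 3+9 = 12
ES_J = max(EF_B=13, EF_D=16, EF_F=34, EF_G=21, EF_H=31, EF_I=12) = 34; EF_J = 34+4 = 38
Expected project duration μ = 38 days. Critical path: A → E → F → J.

Variances on critical path: σ²_A=1.778, σ²_E=2.778, σ²_F=1.778, σ²_J=1.778.
Largest is σ²_E = 2.778.

E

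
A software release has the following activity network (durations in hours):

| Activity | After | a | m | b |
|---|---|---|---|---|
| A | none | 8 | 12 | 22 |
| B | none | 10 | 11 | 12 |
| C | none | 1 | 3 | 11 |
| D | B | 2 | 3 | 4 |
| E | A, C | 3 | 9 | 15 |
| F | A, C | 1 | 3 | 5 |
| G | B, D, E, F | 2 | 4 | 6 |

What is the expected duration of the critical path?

26 hours

te_A = (8 + 4·12 + 22)/6 = 78/6 = 13
te_B = (10 + 4·11 + 12)/6 = 66/6 = 11
te_C = (1 + 4·3 + 11)/6 = 24/6 = 4
te_D = (2 + 4·3 + 4)/6 = 18/6 = 3
te_E = (3 + 4·9 + 15)/6 = 54/6 = 9
te_F = (1 + 4·3 + 5)/6 = 18/6 = 3
te_G = (2 + 4·4 + 6)/6 = 24/6 = 4

Forward pass:
ES_A = 0; EF_A = 13
ES_B = 0; EF_B = 11
ES_C = 0; EF_C = 4
ES_D = 11; EF_D = 11+3 = 14
ES_E = max(EF_A=13, EF_C=4) = 13; EF_E = 13+9 = 22
ES_F = max(EF_A=13, EF_C=4) = 13; EF_F = 13+3 = 16
ES_G = max(EF_B=11, EF_D=14, EF_E=22, EF_F=16) = 22; EF_G = 22+4 = 26
Expected project duration μ = 26 hours. Critical path: A → E → G.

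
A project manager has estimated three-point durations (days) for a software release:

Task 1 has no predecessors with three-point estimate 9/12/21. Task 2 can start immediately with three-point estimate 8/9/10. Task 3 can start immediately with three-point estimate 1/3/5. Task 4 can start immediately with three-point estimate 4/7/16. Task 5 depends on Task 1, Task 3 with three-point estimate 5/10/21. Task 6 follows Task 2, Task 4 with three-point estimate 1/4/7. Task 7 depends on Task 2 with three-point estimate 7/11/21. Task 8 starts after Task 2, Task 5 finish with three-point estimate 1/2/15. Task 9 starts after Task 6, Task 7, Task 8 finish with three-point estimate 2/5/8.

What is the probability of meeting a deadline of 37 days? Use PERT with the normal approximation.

0.830

te_Task 1 = (9 + 4·12 + 21)/6 = 78/6 = 13; σ²_Task 1 = ((21−9)/6)² = 4.000
te_Task 2 = (8 + 4·9 + 10)/6 = 54/6 = 9; σ²_Task 2 = ((10−8)/6)² = 0.111
te_Task 3 = (1 + 4·3 + 5)/6 = 18/6 = 3; σ²_Task 3 = ((5−1)/6)² = 0.444
te_Task 4 = (4 + 4·7 + 16)/6 = 48/6 = 8; σ²_Task 4 = ((16−4)/6)² = 4.000
te_Task 5 = (5 + 4·10 + 21)/6 = 66/6 = 11; σ²_Task 5 = ((21−5)/6)² = 7.111
te_Task 6 = (1 + 4·4 + 7)/6 = 24/6 = 4; σ²_Task 6 = ((7−1)/6)² = 1.000
te_Task 7 = (7 + 4·11 + 21)/6 = 72/6 = 12; σ²_Task 7 = ((21−7)/6)² = 5.444
te_Task 8 = (1 + 4·2 + 15)/6 = 24/6 = 4; σ²_Task 8 = ((15−1)/6)² = 5.444
te_Task 9 = (2 + 4·5 + 8)/6 = 30/6 = 5; σ²_Task 9 = ((8−2)/6)² = 1.000

Forward pass:
ES_Task 1 = 0; EF_Task 1 = 13
ES_Task 2 = 0; EF_Task 2 = 9
ES_Task 3 = 0; EF_Task 3 = 3
ES_Task 4 = 0; EF_Task 4 = 8
ES_Task 5 = max(EF_Task 1=13, EF_Task 3=3) = 13; EF_Task 5 = 13+11 = 24
ES_Task 6 = max(EF_Task 2=9, EF_Task 4=8) = 9; EF_Task 6 = 9+4 = 13
ES_Task 7 = 9; EF_Task 7 = 9+12 = 21
ES_Task 8 = max(EF_Task 2=9, EF_Task 5=24) = 24; EF_Task 8 = 24+4 = 28
ES_Task 9 = max(EF_Task 6=13, EF_Task 7=21, EF_Task 8=28) = 28; EF_Task 9 = 28+5 = 33
Expected project duration μ = 33 days. Critical path: Task 1 → Task 5 → Task 8 → Task 9.

Variance along critical path = 4.000 + 7.111 + 5.444 + 1.000 = 17.556; σ = √17.556 = 4.190 days.
Z = (37 − 33) / 4.190 = 0.955
P(T ≤ 37) = Φ(0.955) ≈ 0.830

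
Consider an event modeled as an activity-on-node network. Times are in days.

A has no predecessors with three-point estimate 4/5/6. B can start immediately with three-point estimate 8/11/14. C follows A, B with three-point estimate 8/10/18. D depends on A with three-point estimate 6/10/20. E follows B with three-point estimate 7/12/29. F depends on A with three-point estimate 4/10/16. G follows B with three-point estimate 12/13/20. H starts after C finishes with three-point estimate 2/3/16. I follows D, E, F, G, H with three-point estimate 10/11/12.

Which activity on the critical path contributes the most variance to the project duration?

H

te_A = (4 + 4·5 + 6)/6 = 30/6 = 5; σ²_A = ((6−4)/6)² = 0.111
te_B = (8 + 4·11 + 14)/6 = 66/6 = 11; σ²_B = ((14−8)/6)² = 1.000
te_C = (8 + 4·10 + 18)/6 = 66/6 = 11; σ²_C = ((18−8)/6)² = 2.778
te_D = (6 + 4·10 + 20)/6 = 66/6 = 11; σ²_D = ((20−6)/6)² = 5.444
te_E = (7 + 4·12 + 29)/6 = 84/6 = 14; σ²_E = ((29−7)/6)² = 13.444
te_F = (4 + 4·10 + 16)/6 = 60/6 = 10; σ²_F = ((16−4)/6)² = 4.000
te_G = (12 + 4·13 + 20)/6 = 84/6 = 14; σ²_G = ((20−12)/6)² = 1.778
te_H = (2 + 4·3 + 16)/6 = 30/6 = 5; σ²_H = ((16−2)/6)² = 5.444
te_I = (10 + 4·11 + 12)/6 = 66/6 = 11; σ²_I = ((12−10)/6)² = 0.111

Forward pass:
ES_A = 0; EF_A = 5
ES_B = 0; EF_B = 11
ES_C = max(EF_A=5, EF_B=11) = 11; EF_C = 11+11 = 22
ES_D = 5; EF_D = 5+11 = 16
ES_E = 11; EF_E = 11+14 = 25
ES_F = 5; EF_F = 5+10 = 15
ES_G = 11; EF_G = 11+14 = 25
ES_H = 22; EF_H = 22+5 = 27
ES_I = max(EF_D=16, EF_E=25, EF_F=15, EF_G=25, EF_H=27) = 27; EF_I = 27+11 = 38
Expected project duration μ = 38 days. Critical path: B → C → H → I.

Variances on critical path: σ²_B=1.000, σ²_C=2.778, σ²_H=5.444, σ²_I=0.111.
Largest is σ²_H = 5.444.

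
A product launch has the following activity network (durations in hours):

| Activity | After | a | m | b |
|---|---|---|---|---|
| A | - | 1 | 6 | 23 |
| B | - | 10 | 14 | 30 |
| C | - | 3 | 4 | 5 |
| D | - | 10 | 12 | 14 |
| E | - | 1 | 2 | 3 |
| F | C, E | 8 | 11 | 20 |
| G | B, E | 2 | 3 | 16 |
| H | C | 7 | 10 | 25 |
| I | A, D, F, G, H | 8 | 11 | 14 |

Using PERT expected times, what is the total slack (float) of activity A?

te_A = (1 + 4·6 + 23)/6 = 48/6 = 8
te_B = (10 + 4·14 + 30)/6 = 96/6 = 16
te_C = (3 + 4·4 + 5)/6 = 24/6 = 4
te_D = (10 + 4·12 + 14)/6 = 72/6 = 12
te_E = (1 + 4·2 + 3)/6 = 12/6 = 2
te_F = (8 + 4·11 + 20)/6 = 72/6 = 12
te_G = (2 + 4·3 + 16)/6 = 30/6 = 5
te_H = (7 + 4·10 + 25)/6 = 72/6 = 12
te_I = (8 + 4·11 + 14)/6 = 66/6 = 11

Forward pass:
ES_A = 0; EF_A = 8
ES_B = 0; EF_B = 16
ES_C = 0; EF_C = 4
ES_D = 0; EF_D = 12
ES_E = 0; EF_E = 2
ES_F = max(EF_C=4, EF_E=2) = 4; EF_F = 4+12 = 16
ES_G = max(EF_B=16, EF_E=2) = 16; EF_G = 16+5 = 21
ES_H = 4; EF_H = 4+12 = 16
ES_I = max(EF_A=8, EF_D=12, EF_F=16, EF_G=21, EF_H=16) = 21; EF_I = 21+11 = 32
Expected project duration μ = 32 hours. Critical path: B → G → I.

Backward pass:
LF_I = 32; LS_I = 32−11 = 21
LF_H = LS_I = 21; LS_H = 21−12 = 9
LF_G = LS_I = 21; LS_G = 21−5 = 16
LF_F = LS_I = 21; LS_F = 21−12 = 9
LF_E = min(LS_F=9, LS_G=16) = 9; LS_E = 9−2 = 7
LF_D = LS_I = 21; LS_D = 21−12 = 9
LF_C = min(LS_F=9, LS_H=9) = 9; LS_C = 9−4 = 5
LF_B = LS_G = 16; LS_B = 16−16 = 0
LF_A = LS_I = 21; LS_A = 21−8 = 13
Slack_A = LS_A − ES_A = 13 − 0 = 13

13 hours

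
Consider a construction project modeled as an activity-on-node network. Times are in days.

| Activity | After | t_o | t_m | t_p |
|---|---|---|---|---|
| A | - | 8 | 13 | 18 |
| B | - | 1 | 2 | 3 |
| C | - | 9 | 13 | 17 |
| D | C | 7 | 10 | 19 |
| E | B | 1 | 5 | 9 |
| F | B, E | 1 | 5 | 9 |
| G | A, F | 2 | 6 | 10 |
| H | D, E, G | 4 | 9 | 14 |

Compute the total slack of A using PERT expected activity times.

te_A = (8 + 4·13 + 18)/6 = 78/6 = 13
te_B = (1 + 4·2 + 3)/6 = 12/6 = 2
te_C = (9 + 4·13 + 17)/6 = 78/6 = 13
te_D = (7 + 4·10 + 19)/6 = 66/6 = 11
te_E = (1 + 4·5 + 9)/6 = 30/6 = 5
te_F = (1 + 4·5 + 9)/6 = 30/6 = 5
te_G = (2 + 4·6 + 10)/6 = 36/6 = 6
te_H = (4 + 4·9 + 14)/6 = 54/6 = 9

Forward pass:
ES_A = 0; EF_A = 13
ES_B = 0; EF_B = 2
ES_C = 0; EF_C = 13
ES_D = 13; EF_D = 13+11 = 24
ES_E = 2; EF_E = 2+5 = 7
ES_F = max(EF_B=2, EF_E=7) = 7; EF_F = 7+5 = 12
ES_G = max(EF_A=13, EF_F=12) = 13; EF_G = 13+6 = 19
ES_H = max(EF_D=24, EF_E=7, EF_G=19) = 24; EF_H = 24+9 = 33
Expected project duration μ = 33 days. Critical path: C → D → H.

Backward pass:
LF_H = 33; LS_H = 33−9 = 24
LF_G = LS_H = 24; LS_G = 24−6 = 18
LF_F = LS_G = 18; LS_F = 18−5 = 13
LF_E = min(LS_F=13, LS_H=24) = 13; LS_E = 13−5 = 8
LF_D = LS_H = 24; LS_D = 24−11 = 13
LF_C = LS_D = 13; LS_C = 13−13 = 0
LF_B = min(LS_E=8, LS_F=13) = 8; LS_B = 8−2 = 6
LF_A = LS_G = 18; LS_A = 18−13 = 5
Slack_A = LS_A − ES_A = 5 − 0 = 5

5 days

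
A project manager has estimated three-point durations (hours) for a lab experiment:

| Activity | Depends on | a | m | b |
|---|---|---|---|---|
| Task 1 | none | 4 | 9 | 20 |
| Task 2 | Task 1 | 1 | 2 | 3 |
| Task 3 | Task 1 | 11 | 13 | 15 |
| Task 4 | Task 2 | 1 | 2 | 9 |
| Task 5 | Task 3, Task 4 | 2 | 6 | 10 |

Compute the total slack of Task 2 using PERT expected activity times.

te_Task 1 = (4 + 4·9 + 20)/6 = 60/6 = 10
te_Task 2 = (1 + 4·2 + 3)/6 = 12/6 = 2
te_Task 3 = (11 + 4·13 + 15)/6 = 78/6 = 13
te_Task 4 = (1 + 4·2 + 9)/6 = 18/6 = 3
te_Task 5 = (2 + 4·6 + 10)/6 = 36/6 = 6

Forward pass:
ES_Task 1 = 0; EF_Task 1 = 10
ES_Task 2 = 10; EF_Task 2 = 10+2 = 12
ES_Task 3 = 10; EF_Task 3 = 10+13 = 23
ES_Task 4 = 12; EF_Task 4 = 12+3 = 15
ES_Task 5 = max(EF_Task 3=23, EF_Task 4=15) = 23; EF_Task 5 = 23+6 = 29
Expected project duration μ = 29 hours. Critical path: Task 1 → Task 3 → Task 5.

Backward pass:
LF_Task 5 = 29; LS_Task 5 = 29−6 = 23
LF_Task 4 = LS_Task 5 = 23; LS_Task 4 = 23−3 = 20
LF_Task 3 = LS_Task 5 = 23; LS_Task 3 = 23−13 = 10
LF_Task 2 = LS_Task 4 = 20; LS_Task 2 = 20−2 = 18
LF_Task 1 = min(LS_Task 2=18, LS_Task 3=10) = 10; LS_Task 1 = 10−10 = 0
Slack_Task 2 = LS_Task 2 − ES_Task 2 = 18 − 10 = 8

8 hours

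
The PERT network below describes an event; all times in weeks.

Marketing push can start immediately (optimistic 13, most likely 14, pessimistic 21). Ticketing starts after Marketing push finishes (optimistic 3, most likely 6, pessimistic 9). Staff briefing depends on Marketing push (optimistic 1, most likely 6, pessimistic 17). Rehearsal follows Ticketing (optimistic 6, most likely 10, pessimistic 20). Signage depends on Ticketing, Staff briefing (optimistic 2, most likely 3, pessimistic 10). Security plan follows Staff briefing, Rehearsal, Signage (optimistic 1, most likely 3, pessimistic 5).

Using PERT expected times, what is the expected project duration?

35 weeks

te_Marketing push = (13 + 4·14 + 21)/6 = 90/6 = 15
te_Ticketing = (3 + 4·6 + 9)/6 = 36/6 = 6
te_Staff briefing = (1 + 4·6 + 17)/6 = 42/6 = 7
te_Rehearsal = (6 + 4·10 + 20)/6 = 66/6 = 11
te_Signage = (2 + 4·3 + 10)/6 = 24/6 = 4
te_Security plan = (1 + 4·3 + 5)/6 = 18/6 = 3

Forward pass:
ES_Marketing push = 0; EF_Marketing push = 15
ES_Ticketing = 15; EF_Ticketing = 15+6 = 21
ES_Staff briefing = 15; EF_Staff briefing = 15+7 = 22
ES_Rehearsal = 21; EF_Rehearsal = 21+11 = 32
ES_Signage = max(EF_Ticketing=21, EF_Staff briefing=22) = 22; EF_Signage = 22+4 = 26
ES_Security plan = max(EF_Staff briefing=22, EF_Rehearsal=32, EF_Signage=26) = 32; EF_Security plan = 32+3 = 35
Expected project duration μ = 35 weeks. Critical path: Marketing push → Ticketing → Rehearsal → Security plan.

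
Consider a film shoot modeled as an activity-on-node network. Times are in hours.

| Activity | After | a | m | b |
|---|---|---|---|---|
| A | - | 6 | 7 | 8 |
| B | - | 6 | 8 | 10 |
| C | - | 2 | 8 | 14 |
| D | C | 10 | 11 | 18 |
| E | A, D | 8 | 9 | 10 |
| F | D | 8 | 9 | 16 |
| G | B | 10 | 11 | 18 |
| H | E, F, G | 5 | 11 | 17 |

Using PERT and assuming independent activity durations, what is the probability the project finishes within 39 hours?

0.278

te_A = (6 + 4·7 + 8)/6 = 42/6 = 7; σ²_A = ((8−6)/6)² = 0.111
te_B = (6 + 4·8 + 10)/6 = 48/6 = 8; σ²_B = ((10−6)/6)² = 0.444
te_C = (2 + 4·8 + 14)/6 = 48/6 = 8; σ²_C = ((14−2)/6)² = 4.000
te_D = (10 + 4·11 + 18)/6 = 72/6 = 12; σ²_D = ((18−10)/6)² = 1.778
te_E = (8 + 4·9 + 10)/6 = 54/6 = 9; σ²_E = ((10−8)/6)² = 0.111
te_F = (8 + 4·9 + 16)/6 = 60/6 = 10; σ²_F = ((16−8)/6)² = 1.778
te_G = (10 + 4·11 + 18)/6 = 72/6 = 12; σ²_G = ((18−10)/6)² = 1.778
te_H = (5 + 4·11 + 17)/6 = 66/6 = 11; σ²_H = ((17−5)/6)² = 4.000

Forward pass:
ES_A = 0; EF_A = 7
ES_B = 0; EF_B = 8
ES_C = 0; EF_C = 8
ES_D = 8; EF_D = 8+12 = 20
ES_E = max(EF_A=7, EF_D=20) = 20; EF_E = 20+9 = 29
ES_F = 20; EF_F = 20+10 = 30
ES_G = 8; EF_G = 8+12 = 20
ES_H = max(EF_E=29, EF_F=30, EF_G=20) = 30; EF_H = 30+11 = 41
Expected project duration μ = 41 hours. Critical path: C → D → F → H.

Variance along critical path = 4.000 + 1.778 + 1.778 + 4.000 = 11.556; σ = √11.556 = 3.399 hours.
Z = (39 − 41) / 3.399 = -0.588
P(T ≤ 39) = Φ(-0.588) ≈ 0.278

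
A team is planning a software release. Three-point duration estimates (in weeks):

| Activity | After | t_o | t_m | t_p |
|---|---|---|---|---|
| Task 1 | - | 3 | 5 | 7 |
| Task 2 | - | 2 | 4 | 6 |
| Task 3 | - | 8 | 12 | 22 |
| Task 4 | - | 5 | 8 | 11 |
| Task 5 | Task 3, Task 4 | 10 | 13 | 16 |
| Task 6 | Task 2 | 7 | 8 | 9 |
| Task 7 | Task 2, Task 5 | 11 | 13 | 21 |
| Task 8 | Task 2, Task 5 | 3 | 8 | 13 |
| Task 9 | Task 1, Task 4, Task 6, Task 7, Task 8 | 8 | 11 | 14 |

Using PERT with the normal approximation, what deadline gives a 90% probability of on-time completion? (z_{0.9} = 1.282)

te_Task 1 = (3 + 4·5 + 7)/6 = 30/6 = 5; σ²_Task 1 = ((7−3)/6)² = 0.444
te_Task 2 = (2 + 4·4 + 6)/6 = 24/6 = 4; σ²_Task 2 = ((6−2)/6)² = 0.444
te_Task 3 = (8 + 4·12 + 22)/6 = 78/6 = 13; σ²_Task 3 = ((22−8)/6)² = 5.444
te_Task 4 = (5 + 4·8 + 11)/6 = 48/6 = 8; σ²_Task 4 = ((11−5)/6)² = 1.000
te_Task 5 = (10 + 4·13 + 16)/6 = 78/6 = 13; σ²_Task 5 = ((16−10)/6)² = 1.000
te_Task 6 = (7 + 4·8 + 9)/6 = 48/6 = 8; σ²_Task 6 = ((9−7)/6)² = 0.111
te_Task 7 = (11 + 4·13 + 21)/6 = 84/6 = 14; σ²_Task 7 = ((21−11)/6)² = 2.778
te_Task 8 = (3 + 4·8 + 13)/6 = 48/6 = 8; σ²_Task 8 = ((13−3)/6)² = 2.778
te_Task 9 = (8 + 4·11 + 14)/6 = 66/6 = 11; σ²_Task 9 = ((14−8)/6)² = 1.000

Forward pass:
ES_Task 1 = 0; EF_Task 1 = 5
ES_Task 2 = 0; EF_Task 2 = 4
ES_Task 3 = 0; EF_Task 3 = 13
ES_Task 4 = 0; EF_Task 4 = 8
ES_Task 5 = max(EF_Task 3=13, EF_Task 4=8) = 13; EF_Task 5 = 13+13 = 26
ES_Task 6 = 4; EF_Task 6 = 4+8 = 12
ES_Task 7 = max(EF_Task 2=4, EF_Task 5=26) = 26; EF_Task 7 = 26+14 = 40
ES_Task 8 = max(EF_Task 2=4, EF_Task 5=26) = 26; EF_Task 8 = 26+8 = 34
ES_Task 9 = max(EF_Task 1=5, EF_Task 4=8, EF_Task 6=12, EF_Task 7=40, EF_Task 8=34) = 40; EF_Task 9 = 40+11 = 51
Expected project duration μ = 51 weeks. Critical path: Task 3 → Task 5 → Task 7 → Task 9.

Variance along critical path = 5.444 + 1.000 + 2.778 + 1.000 = 10.222; σ = 3.197 weeks.
D = μ + z·σ = 51 + 1.282·3.197 = 55.1 weeks

55.1 weeks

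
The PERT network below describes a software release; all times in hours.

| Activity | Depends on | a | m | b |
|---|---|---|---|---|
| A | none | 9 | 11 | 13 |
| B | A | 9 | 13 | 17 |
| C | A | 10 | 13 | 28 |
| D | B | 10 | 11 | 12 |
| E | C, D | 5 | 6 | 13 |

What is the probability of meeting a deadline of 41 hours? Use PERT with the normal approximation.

0.311

te_A = (9 + 4·11 + 13)/6 = 66/6 = 11; σ²_A = ((13−9)/6)² = 0.444
te_B = (9 + 4·13 + 17)/6 = 78/6 = 13; σ²_B = ((17−9)/6)² = 1.778
te_C = (10 + 4·13 + 28)/6 = 90/6 = 15; σ²_C = ((28−10)/6)² = 9.000
te_D = (10 + 4·11 + 12)/6 = 66/6 = 11; σ²_D = ((12−10)/6)² = 0.111
te_E = (5 + 4·6 + 13)/6 = 42/6 = 7; σ²_E = ((13−5)/6)² = 1.778

Forward pass:
ES_A = 0; EF_A = 11
ES_B = 11; EF_B = 11+13 = 24
ES_C = 11; EF_C = 11+15 = 26
ES_D = 24; EF_D = 24+11 = 35
ES_E = max(EF_C=26, EF_D=35) = 35; EF_E = 35+7 = 42
Expected project duration μ = 42 hours. Critical path: A → B → D → E.

Variance along critical path = 0.444 + 1.778 + 0.111 + 1.778 = 4.111; σ = √4.111 = 2.028 hours.
Z = (41 − 42) / 2.028 = -0.493
P(T ≤ 41) = Φ(-0.493) ≈ 0.311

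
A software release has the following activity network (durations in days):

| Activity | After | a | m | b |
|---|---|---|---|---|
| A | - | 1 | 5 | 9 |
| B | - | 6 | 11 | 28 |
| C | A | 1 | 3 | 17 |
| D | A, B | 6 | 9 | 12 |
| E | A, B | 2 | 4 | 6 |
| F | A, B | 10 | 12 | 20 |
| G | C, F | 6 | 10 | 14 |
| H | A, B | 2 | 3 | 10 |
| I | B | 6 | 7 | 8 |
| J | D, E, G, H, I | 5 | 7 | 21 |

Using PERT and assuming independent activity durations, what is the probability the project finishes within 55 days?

te_A = (1 + 4·5 + 9)/6 = 30/6 = 5; σ²_A = ((9−1)/6)² = 1.778
te_B = (6 + 4·11 + 28)/6 = 78/6 = 13; σ²_B = ((28−6)/6)² = 13.444
te_C = (1 + 4·3 + 17)/6 = 30/6 = 5; σ²_C = ((17−1)/6)² = 7.111
te_D = (6 + 4·9 + 12)/6 = 54/6 = 9; σ²_D = ((12−6)/6)² = 1.000
te_E = (2 + 4·4 + 6)/6 = 24/6 = 4; σ²_E = ((6−2)/6)² = 0.444
te_F = (10 + 4·12 + 20)/6 = 78/6 = 13; σ²_F = ((20−10)/6)² = 2.778
te_G = (6 + 4·10 + 14)/6 = 60/6 = 10; σ²_G = ((14−6)/6)² = 1.778
te_H = (2 + 4·3 + 10)/6 = 24/6 = 4; σ²_H = ((10−2)/6)² = 1.778
te_I = (6 + 4·7 + 8)/6 = 42/6 = 7; σ²_I = ((8−6)/6)² = 0.111
te_J = (5 + 4·7 + 21)/6 = 54/6 = 9; σ²_J = ((21−5)/6)² = 7.111

Forward pass:
ES_A = 0; EF_A = 5
ES_B = 0; EF_B = 13
ES_C = 5; EF_C = 5+5 = 10
ES_D = max(EF_A=5, EF_B=13) = 13; EF_D = 13+9 = 22
ES_E = max(EF_A=5, EF_B=13) = 13; EF_E = 13+4 = 17
ES_F = max(EF_A=5, EF_B=13) = 13; EF_F = 13+13 = 26
ES_G = max(EF_C=10, EF_F=26) = 26; EF_G = 26+10 = 36
ES_H = max(EF_A=5, EF_B=13) = 13; EF_H = 13+4 = 17
ES_I = 13; EF_I = 13+7 = 20
ES_J = max(EF_D=22, EF_E=17, EF_G=36, EF_H=17, EF_I=20) = 36; EF_J = 36+9 = 45
Expected project duration μ = 45 days. Critical path: B → F → G → J.

Variance along critical path = 13.444 + 2.778 + 1.778 + 7.111 = 25.111; σ = √25.111 = 5.011 days.
Z = (55 − 45) / 5.011 = 1.996
P(T ≤ 55) = Φ(1.996) ≈ 0.977

0.977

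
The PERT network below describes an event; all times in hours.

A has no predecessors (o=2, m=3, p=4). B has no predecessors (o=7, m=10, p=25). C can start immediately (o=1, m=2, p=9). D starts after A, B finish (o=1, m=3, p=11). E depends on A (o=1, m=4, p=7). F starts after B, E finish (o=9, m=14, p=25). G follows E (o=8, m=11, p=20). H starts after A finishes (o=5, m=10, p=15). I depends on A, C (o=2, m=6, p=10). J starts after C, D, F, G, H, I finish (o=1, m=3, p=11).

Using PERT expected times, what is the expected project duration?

31 hours

te_A = (2 + 4·3 + 4)/6 = 18/6 = 3
te_B = (7 + 4·10 + 25)/6 = 72/6 = 12
te_C = (1 + 4·2 + 9)/6 = 18/6 = 3
te_D = (1 + 4·3 + 11)/6 = 24/6 = 4
te_E = (1 + 4·4 + 7)/6 = 24/6 = 4
te_F = (9 + 4·14 + 25)/6 = 90/6 = 15
te_G = (8 + 4·11 + 20)/6 = 72/6 = 12
te_H = (5 + 4·10 + 15)/6 = 60/6 = 10
te_I = (2 + 4·6 + 10)/6 = 36/6 = 6
te_J = (1 + 4·3 + 11)/6 = 24/6 = 4

Forward pass:
ES_A = 0; EF_A = 3
ES_B = 0; EF_B = 12
ES_C = 0; EF_C = 3
ES_D = max(EF_A=3, EF_B=12) = 12; EF_D = 12+4 = 16
ES_E = 3; EF_E = 3+4 = 7
ES_F = max(EF_B=12, EF_E=7) = 12; EF_F = 12+15 = 27
ES_G = 7; EF_G = 7+12 = 19
ES_H = 3; EF_H = 3+10 = 13
ES_I = max(EF_A=3, EF_C=3) = 3; EF_I = 3+6 = 9
ES_J = max(EF_C=3, EF_D=16, EF_F=27, EF_G=19, EF_H=13, EF_I=9) = 27; EF_J = 27+4 = 31
Expected project duration μ = 31 hours. Critical path: B → F → J.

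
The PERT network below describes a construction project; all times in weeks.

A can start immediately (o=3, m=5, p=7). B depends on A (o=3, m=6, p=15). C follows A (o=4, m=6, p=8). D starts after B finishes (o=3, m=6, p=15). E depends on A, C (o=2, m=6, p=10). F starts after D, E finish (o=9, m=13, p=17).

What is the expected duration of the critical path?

32 weeks

te_A = (3 + 4·5 + 7)/6 = 30/6 = 5
te_B = (3 + 4·6 + 15)/6 = 42/6 = 7
te_C = (4 + 4·6 + 8)/6 = 36/6 = 6
te_D = (3 + 4·6 + 15)/6 = 42/6 = 7
te_E = (2 + 4·6 + 10)/6 = 36/6 = 6
te_F = (9 + 4·13 + 17)/6 = 78/6 = 13

Forward pass:
ES_A = 0; EF_A = 5
ES_B = 5; EF_B = 5+7 = 12
ES_C = 5; EF_C = 5+6 = 11
ES_D = 12; EF_D = 12+7 = 19
ES_E = max(EF_A=5, EF_C=11) = 11; EF_E = 11+6 = 17
ES_F = max(EF_D=19, EF_E=17) = 19; EF_F = 19+13 = 32
Expected project duration μ = 32 weeks. Critical path: A → B → D → F.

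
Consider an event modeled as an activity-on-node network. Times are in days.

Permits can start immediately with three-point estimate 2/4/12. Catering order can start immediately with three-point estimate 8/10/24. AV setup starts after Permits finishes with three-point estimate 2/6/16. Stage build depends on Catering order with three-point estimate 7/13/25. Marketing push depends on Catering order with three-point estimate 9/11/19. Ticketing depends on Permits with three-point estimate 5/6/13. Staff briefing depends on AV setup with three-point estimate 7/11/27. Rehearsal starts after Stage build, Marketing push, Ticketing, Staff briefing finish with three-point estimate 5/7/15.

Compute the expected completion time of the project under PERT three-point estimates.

34 days

te_Permits = (2 + 4·4 + 12)/6 = 30/6 = 5
te_Catering order = (8 + 4·10 + 24)/6 = 72/6 = 12
te_AV setup = (2 + 4·6 + 16)/6 = 42/6 = 7
te_Stage build = (7 + 4·13 + 25)/6 = 84/6 = 14
te_Marketing push = (9 + 4·11 + 19)/6 = 72/6 = 12
te_Ticketing = (5 + 4·6 + 13)/6 = 42/6 = 7
te_Staff briefing = (7 + 4·11 + 27)/6 = 78/6 = 13
te_Rehearsal = (5 + 4·7 + 15)/6 = 48/6 = 8

Forward pass:
ES_Permits = 0; EF_Permits = 5
ES_Catering order = 0; EF_Catering order = 12
ES_AV setup = 5; EF_AV setup = 5+7 = 12
ES_Stage build = 12; EF_Stage build = 12+14 = 26
ES_Marketing push = 12; EF_Marketing push = 12+12 = 24
ES_Ticketing = 5; EF_Ticketing = 5+7 = 12
ES_Staff briefing = 12; EF_Staff briefing = 12+13 = 25
ES_Rehearsal = max(EF_Stage build=26, EF_Marketing push=24, EF_Ticketing=12, EF_Staff briefing=25) = 26; EF_Rehearsal = 26+8 = 34
Expected project duration μ = 34 days. Critical path: Catering order → Stage build → Rehearsal.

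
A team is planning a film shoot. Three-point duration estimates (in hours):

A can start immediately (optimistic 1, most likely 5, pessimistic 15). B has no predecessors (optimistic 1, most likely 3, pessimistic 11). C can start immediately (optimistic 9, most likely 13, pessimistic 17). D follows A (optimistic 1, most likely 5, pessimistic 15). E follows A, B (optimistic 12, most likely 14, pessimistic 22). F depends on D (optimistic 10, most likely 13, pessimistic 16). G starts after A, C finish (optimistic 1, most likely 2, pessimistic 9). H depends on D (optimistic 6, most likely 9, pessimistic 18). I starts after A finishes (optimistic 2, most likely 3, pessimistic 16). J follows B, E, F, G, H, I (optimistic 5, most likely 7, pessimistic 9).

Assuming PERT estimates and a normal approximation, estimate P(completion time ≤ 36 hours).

te_A = (1 + 4·5 + 15)/6 = 36/6 = 6; σ²_A = ((15−1)/6)² = 5.444
te_B = (1 + 4·3 + 11)/6 = 24/6 = 4; σ²_B = ((11−1)/6)² = 2.778
te_C = (9 + 4·13 + 17)/6 = 78/6 = 13; σ²_C = ((17−9)/6)² = 1.778
te_D = (1 + 4·5 + 15)/6 = 36/6 = 6; σ²_D = ((15−1)/6)² = 5.444
te_E = (12 + 4·14 + 22)/6 = 90/6 = 15; σ²_E = ((22−12)/6)² = 2.778
te_F = (10 + 4·13 + 16)/6 = 78/6 = 13; σ²_F = ((16−10)/6)² = 1.000
te_G = (1 + 4·2 + 9)/6 = 18/6 = 3; σ²_G = ((9−1)/6)² = 1.778
te_H = (6 + 4·9 + 18)/6 = 60/6 = 10; σ²_H = ((18−6)/6)² = 4.000
te_I = (2 + 4·3 + 16)/6 = 30/6 = 5; σ²_I = ((16−2)/6)² = 5.444
te_J = (5 + 4·7 + 9)/6 = 42/6 = 7; σ²_J = ((9−5)/6)² = 0.444

Forward pass:
ES_A = 0; EF_A = 6
ES_B = 0; EF_B = 4
ES_C = 0; EF_C = 13
ES_D = 6; EF_D = 6+6 = 12
ES_E = max(EF_A=6, EF_B=4) = 6; EF_E = 6+15 = 21
ES_F = 12; EF_F = 12+13 = 25
ES_G = max(EF_A=6, EF_C=13) = 13; EF_G = 13+3 = 16
ES_H = 12; EF_H = 12+10 = 22
ES_I = 6; EF_I = 6+5 = 11
ES_J = max(EF_B=4, EF_E=21, EF_F=25, EF_G=16, EF_H=22, EF_I=11) = 25; EF_J = 25+7 = 32
Expected project duration μ = 32 hours. Critical path: A → D → F → J.

Variance along critical path = 5.444 + 5.444 + 1.000 + 0.444 = 12.333; σ = √12.333 = 3.512 hours.
Z = (36 − 32) / 3.512 = 1.139
P(T ≤ 36) = Φ(1.139) ≈ 0.873

0.873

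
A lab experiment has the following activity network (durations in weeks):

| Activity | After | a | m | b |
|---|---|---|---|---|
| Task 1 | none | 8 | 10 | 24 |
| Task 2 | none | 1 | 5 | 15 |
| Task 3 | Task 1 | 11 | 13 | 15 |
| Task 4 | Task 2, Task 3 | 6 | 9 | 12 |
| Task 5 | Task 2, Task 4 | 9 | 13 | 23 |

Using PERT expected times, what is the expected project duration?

48 weeks

te_Task 1 = (8 + 4·10 + 24)/6 = 72/6 = 12
te_Task 2 = (1 + 4·5 + 15)/6 = 36/6 = 6
te_Task 3 = (11 + 4·13 + 15)/6 = 78/6 = 13
te_Task 4 = (6 + 4·9 + 12)/6 = 54/6 = 9
te_Task 5 = (9 + 4·13 + 23)/6 = 84/6 = 14

Forward pass:
ES_Task 1 = 0; EF_Task 1 = 12
ES_Task 2 = 0; EF_Task 2 = 6
ES_Task 3 = 12; EF_Task 3 = 12+13 = 25
ES_Task 4 = max(EF_Task 2=6, EF_Task 3=25) = 25; EF_Task 4 = 25+9 = 34
ES_Task 5 = max(EF_Task 2=6, EF_Task 4=34) = 34; EF_Task 5 = 34+14 = 48
Expected project duration μ = 48 weeks. Critical path: Task 1 → Task 3 → Task 4 → Task 5.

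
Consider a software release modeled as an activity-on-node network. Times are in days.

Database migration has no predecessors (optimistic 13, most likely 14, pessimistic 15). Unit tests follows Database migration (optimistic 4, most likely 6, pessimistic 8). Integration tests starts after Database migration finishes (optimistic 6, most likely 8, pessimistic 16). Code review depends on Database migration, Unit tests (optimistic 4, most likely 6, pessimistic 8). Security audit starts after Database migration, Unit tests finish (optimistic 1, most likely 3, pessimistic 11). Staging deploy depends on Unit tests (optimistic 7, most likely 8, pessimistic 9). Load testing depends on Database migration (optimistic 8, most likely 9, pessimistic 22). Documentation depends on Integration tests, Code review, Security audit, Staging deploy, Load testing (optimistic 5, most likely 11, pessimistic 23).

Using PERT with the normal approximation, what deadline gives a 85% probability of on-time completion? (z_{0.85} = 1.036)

te_Database migration = (13 + 4·14 + 15)/6 = 84/6 = 14; σ²_Database migration = ((15−13)/6)² = 0.111
te_Unit tests = (4 + 4·6 + 8)/6 = 36/6 = 6; σ²_Unit tests = ((8−4)/6)² = 0.444
te_Integration tests = (6 + 4·8 + 16)/6 = 54/6 = 9; σ²_Integration tests = ((16−6)/6)² = 2.778
te_Code review = (4 + 4·6 + 8)/6 = 36/6 = 6; σ²_Code review = ((8−4)/6)² = 0.444
te_Security audit = (1 + 4·3 + 11)/6 = 24/6 = 4; σ²_Security audit = ((11−1)/6)² = 2.778
te_Staging deploy = (7 + 4·8 + 9)/6 = 48/6 = 8; σ²_Staging deploy = ((9−7)/6)² = 0.111
te_Load testing = (8 + 4·9 + 22)/6 = 66/6 = 11; σ²_Load testing = ((22−8)/6)² = 5.444
te_Documentation = (5 + 4·11 + 23)/6 = 72/6 = 12; σ²_Documentation = ((23−5)/6)² = 9.000

Forward pass:
ES_Database migration = 0; EF_Database migration = 14
ES_Unit tests = 14; EF_Unit tests = 14+6 = 20
ES_Integration tests = 14; EF_Integration tests = 14+9 = 23
ES_Code review = max(EF_Database migration=14, EF_Unit tests=20) = 20; EF_Code review = 20+6 = 26
ES_Security audit = max(EF_Database migration=14, EF_Unit tests=20) = 20; EF_Security audit = 20+4 = 24
ES_Staging deploy = 20; EF_Staging deploy = 20+8 = 28
ES_Load testing = 14; EF_Load testing = 14+11 = 25
ES_Documentation = max(EF_Integration tests=23, EF_Code review=26, EF_Security audit=24, EF_Staging deploy=28, EF_Load testing=25) = 28; EF_Documentation = 28+12 = 40
Expected project duration μ = 40 days. Critical path: Database migration → Unit tests → Staging deploy → Documentation.

Variance along critical path = 0.111 + 0.444 + 0.111 + 9.000 = 9.667; σ = 3.109 days.
D = μ + z·σ = 40 + 1.036·3.109 = 43.2 days

43.2 days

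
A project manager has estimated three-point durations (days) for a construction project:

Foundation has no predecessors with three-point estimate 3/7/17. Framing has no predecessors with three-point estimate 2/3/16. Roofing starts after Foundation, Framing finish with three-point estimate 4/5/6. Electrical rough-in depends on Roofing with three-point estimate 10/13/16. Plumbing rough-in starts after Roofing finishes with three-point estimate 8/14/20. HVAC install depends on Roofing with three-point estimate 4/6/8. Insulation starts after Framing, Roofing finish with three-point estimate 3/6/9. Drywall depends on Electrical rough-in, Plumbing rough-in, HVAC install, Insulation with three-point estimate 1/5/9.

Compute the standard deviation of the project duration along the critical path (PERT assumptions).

3.37 days

te_Foundation = (3 + 4·7 + 17)/6 = 48/6 = 8; σ²_Foundation = ((17−3)/6)² = 5.444
te_Framing = (2 + 4·3 + 16)/6 = 30/6 = 5; σ²_Framing = ((16−2)/6)² = 5.444
te_Roofing = (4 + 4·5 + 6)/6 = 30/6 = 5; σ²_Roofing = ((6−4)/6)² = 0.111
te_Electrical rough-in = (10 + 4·13 + 16)/6 = 78/6 = 13; σ²_Electrical rough-in = ((16−10)/6)² = 1.000
te_Plumbing rough-in = (8 + 4·14 + 20)/6 = 84/6 = 14; σ²_Plumbing rough-in = ((20−8)/6)² = 4.000
te_HVAC install = (4 + 4·6 + 8)/6 = 36/6 = 6; σ²_HVAC install = ((8−4)/6)² = 0.444
te_Insulation = (3 + 4·6 + 9)/6 = 36/6 = 6; σ²_Insulation = ((9−3)/6)² = 1.000
te_Drywall = (1 + 4·5 + 9)/6 = 30/6 = 5; σ²_Drywall = ((9−1)/6)² = 1.778

Forward pass:
ES_Foundation = 0; EF_Foundation = 8
ES_Framing = 0; EF_Framing = 5
ES_Roofing = max(EF_Foundation=8, EF_Framing=5) = 8; EF_Roofing = 8+5 = 13
ES_Electrical rough-in = 13; EF_Electrical rough-in = 13+13 = 26
ES_Plumbing rough-in = 13; EF_Plumbing rough-in = 13+14 = 27
ES_HVAC install = 13; EF_HVAC install = 13+6 = 19
ES_Insulation = max(EF_Framing=5, EF_Roofing=13) = 13; EF_Insulation = 13+6 = 19
ES_Drywall = max(EF_Electrical rough-in=26, EF_Plumbing rough-in=27, EF_HVAC install=19, EF_Insulation=19) = 27; EF_Drywall = 27+5 = 32
Expected project duration μ = 32 days. Critical path: Foundation → Roofing → Plumbing rough-in → Drywall.

Variance along critical path = 5.444 + 0.111 + 4.000 + 1.778 = 11.333
σ = √11.333 = 3.367 days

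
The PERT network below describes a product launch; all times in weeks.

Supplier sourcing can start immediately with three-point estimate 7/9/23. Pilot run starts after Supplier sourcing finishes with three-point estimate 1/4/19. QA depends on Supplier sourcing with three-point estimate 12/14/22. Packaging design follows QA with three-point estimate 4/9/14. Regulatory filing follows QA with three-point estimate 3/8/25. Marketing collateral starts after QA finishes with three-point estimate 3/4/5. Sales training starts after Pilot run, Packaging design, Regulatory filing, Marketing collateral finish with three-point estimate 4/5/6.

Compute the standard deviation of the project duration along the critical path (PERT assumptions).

te_Supplier sourcing = (7 + 4·9 + 23)/6 = 66/6 = 11; σ²_Supplier sourcing = ((23−7)/6)² = 7.111
te_Pilot run = (1 + 4·4 + 19)/6 = 36/6 = 6; σ²_Pilot run = ((19−1)/6)² = 9.000
te_QA = (12 + 4·14 + 22)/6 = 90/6 = 15; σ²_QA = ((22−12)/6)² = 2.778
te_Packaging design = (4 + 4·9 + 14)/6 = 54/6 = 9; σ²_Packaging design = ((14−4)/6)² = 2.778
te_Regulatory filing = (3 + 4·8 + 25)/6 = 60/6 = 10; σ²_Regulatory filing = ((25−3)/6)² = 13.444
te_Marketing collateral = (3 + 4·4 + 5)/6 = 24/6 = 4; σ²_Marketing collateral = ((5−3)/6)² = 0.111
te_Sales training = (4 + 4·5 + 6)/6 = 30/6 = 5; σ²_Sales training = ((6−4)/6)² = 0.111

Forward pass:
ES_Supplier sourcing = 0; EF_Supplier sourcing = 11
ES_Pilot run = 11; EF_Pilot run = 11+6 = 17
ES_QA = 11; EF_QA = 11+15 = 26
ES_Packaging design = 26; EF_Packaging design = 26+9 = 35
ES_Regulatory filing = 26; EF_Regulatory filing = 26+10 = 36
ES_Marketing collateral = 26; EF_Marketing collateral = 26+4 = 30
ES_Sales training = max(EF_Pilot run=17, EF_Packaging design=35, EF_Regulatory filing=36, EF_Marketing collateral=30) = 36; EF_Sales training = 36+5 = 41
Expected project duration μ = 41 weeks. Critical path: Supplier sourcing → QA → Regulatory filing → Sales training.

Variance along critical path = 7.111 + 2.778 + 13.444 + 0.111 = 23.444
σ = √23.444 = 4.842 weeks

4.84 weeks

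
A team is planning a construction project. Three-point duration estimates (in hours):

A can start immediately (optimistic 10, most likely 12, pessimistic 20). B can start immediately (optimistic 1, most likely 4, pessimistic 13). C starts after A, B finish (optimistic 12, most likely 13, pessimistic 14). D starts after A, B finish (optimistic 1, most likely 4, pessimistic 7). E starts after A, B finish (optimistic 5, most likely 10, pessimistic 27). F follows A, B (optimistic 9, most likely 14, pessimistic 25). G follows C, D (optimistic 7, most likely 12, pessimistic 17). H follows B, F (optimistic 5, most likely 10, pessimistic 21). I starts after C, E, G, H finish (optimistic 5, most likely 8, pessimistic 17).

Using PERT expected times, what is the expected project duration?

te_A = (10 + 4·12 + 20)/6 = 78/6 = 13
te_B = (1 + 4·4 + 13)/6 = 30/6 = 5
te_C = (12 + 4·13 + 14)/6 = 78/6 = 13
te_D = (1 + 4·4 + 7)/6 = 24/6 = 4
te_E = (5 + 4·10 + 27)/6 = 72/6 = 12
te_F = (9 + 4·14 + 25)/6 = 90/6 = 15
te_G = (7 + 4·12 + 17)/6 = 72/6 = 12
te_H = (5 + 4·10 + 21)/6 = 66/6 = 11
te_I = (5 + 4·8 + 17)/6 = 54/6 = 9

Forward pass:
ES_A = 0; EF_A = 13
ES_B = 0; EF_B = 5
ES_C = max(EF_A=13, EF_B=5) = 13; EF_C = 13+13 = 26
ES_D = max(EF_A=13, EF_B=5) = 13; EF_D = 13+4 = 17
ES_E = max(EF_A=13, EF_B=5) = 13; EF_E = 13+12 = 25
ES_F = max(EF_A=13, EF_B=5) = 13; EF_F = 13+15 = 28
ES_G = max(EF_C=26, EF_D=17) = 26; EF_G = 26+12 = 38
ES_H = max(EF_B=5, EF_F=28) = 28; EF_H = 28+11 = 39
ES_I = max(EF_C=26, EF_E=25, EF_G=38, EF_H=39) = 39; EF_I = 39+9 = 48
Expected project duration μ = 48 hours. Critical path: A → F → H → I.

48 hours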